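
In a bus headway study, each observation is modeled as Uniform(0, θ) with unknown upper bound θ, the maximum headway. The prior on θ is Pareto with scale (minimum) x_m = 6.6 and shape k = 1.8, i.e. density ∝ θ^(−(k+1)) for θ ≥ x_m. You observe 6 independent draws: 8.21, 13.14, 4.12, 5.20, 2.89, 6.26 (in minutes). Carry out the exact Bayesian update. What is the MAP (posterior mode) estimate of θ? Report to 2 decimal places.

13.14

A Pareto(scale x_m, shape k) prior on the upper bound θ of Uniform(0, θ) is conjugate: posterior is Pareto(max(x_m, max xᵢ), k + n).
Sample maximum = 13.14; prior scale x_m = 6.6 → posterior scale = max = 13.14.
Posterior shape = 1.8 + 6 = 7.8.
The Pareto density is decreasing on [x_m, ∞), so the mode is x_m = 13.14.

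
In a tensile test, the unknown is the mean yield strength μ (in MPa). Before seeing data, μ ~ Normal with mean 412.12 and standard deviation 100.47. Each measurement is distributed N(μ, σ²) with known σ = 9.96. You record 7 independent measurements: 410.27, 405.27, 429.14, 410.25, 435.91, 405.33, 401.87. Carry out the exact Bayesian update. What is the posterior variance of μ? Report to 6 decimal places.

14.151789

For Normal data with known variance σ², a Normal(μ₀, σ₀²) prior on μ is conjugate. Posterior precision = 1/σ₀² + n/σ²; posterior mean is the precision-weighted average of μ₀ and x̄.
σ₀² = 100.47² = 10094.2209, σ² = 9.96² = 99.2016; σ² + n·σ₀² = 99.2016 + 7·10094.2209 = 70758.7479.
Posterior precision = 1/σ₀² + n/σ² = 1/10094.2209 + 7/99.2016 = (σ² + n·σ₀²)/(σ₀²σ²) = 70758.7479/(10094.2209·99.2016); posterior variance σₙ² = σ₀²σ²/(σ² + n·σ₀²) = 10094.2209·99.2016/70758.7479 = 14.151789.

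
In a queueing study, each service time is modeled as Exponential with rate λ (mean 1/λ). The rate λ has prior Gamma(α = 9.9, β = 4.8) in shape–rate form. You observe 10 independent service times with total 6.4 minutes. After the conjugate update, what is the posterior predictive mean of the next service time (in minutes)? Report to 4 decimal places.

With a Gamma(shape α, rate β) prior on the exponential rate λ, the posterior after n observations with total T = Σxᵢ is Gamma(α+n, β+T).
Posterior: Gamma(9.9+10, 4.8+6.4) = Gamma(19.9, 11.2).
The predictive distribution for the next observation is Lomax; its mean is β/(α−1) = 11.2/18.9 = 0.5926.

0.5926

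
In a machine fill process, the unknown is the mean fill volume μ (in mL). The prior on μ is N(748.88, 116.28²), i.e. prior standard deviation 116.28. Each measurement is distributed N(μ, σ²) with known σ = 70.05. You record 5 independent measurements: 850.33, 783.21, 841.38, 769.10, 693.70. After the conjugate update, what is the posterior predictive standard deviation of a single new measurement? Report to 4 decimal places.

76.3020

For Normal data with known variance σ², a Normal(μ₀, σ₀²) prior on μ is conjugate. Posterior precision = 1/σ₀² + n/σ²; posterior mean is the precision-weighted average of μ₀ and x̄.
σ₀² = 116.28² = 13521.0384, σ² = 70.05² = 4907.0025; σ² + n·σ₀² = 4907.0025 + 5·13521.0384 = 72512.1945.
Posterior precision = 1/σ₀² + n/σ² = 1/13521.0384 + 5/4907.0025 = (σ² + n·σ₀²)/(σ₀²σ²) = 72512.1945/(13521.0384·4907.0025); posterior variance σₙ² = σ₀²σ²/(σ² + n·σ₀²) = 13521.0384·4907.0025/72512.1945 = 914.987744.
Predictive variance for one new observation = σₙ² + σ² = 13521.0384·4907.0025/72512.1945 + 4907.0025 = σ²·(σ₀² + 72512.1945)/72512.1945 = 4907.0025·86033.2329/72512.1945 = 5821.990244; SD = √(4907.0025·86033.2329/72512.1945) = 76.3020.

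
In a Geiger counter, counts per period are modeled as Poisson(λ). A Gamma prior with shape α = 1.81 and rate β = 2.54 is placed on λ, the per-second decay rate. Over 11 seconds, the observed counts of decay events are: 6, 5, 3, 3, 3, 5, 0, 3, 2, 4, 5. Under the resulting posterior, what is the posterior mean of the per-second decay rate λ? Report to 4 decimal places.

3.0140

With a Gamma(shape α, rate β) prior, the Poisson likelihood is conjugate: the posterior is Gamma(α + ΣXᵢ, β + n).
Sum of counts S = 39 over n = 11 seconds.
Posterior: Gamma(α+S, β+n) = Gamma(1.81+39, 2.54+11) = Gamma(40.81, 13.54).
Posterior mean = α/β = 40.81/13.54 = 3.0140.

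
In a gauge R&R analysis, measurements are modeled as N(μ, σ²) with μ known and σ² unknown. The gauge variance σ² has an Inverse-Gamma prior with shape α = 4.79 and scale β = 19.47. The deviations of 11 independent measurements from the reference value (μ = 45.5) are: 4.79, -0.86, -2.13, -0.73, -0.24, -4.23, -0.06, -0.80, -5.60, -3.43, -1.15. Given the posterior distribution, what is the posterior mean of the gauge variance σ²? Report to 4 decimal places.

With known mean μ and an Inverse-Gamma(α, β) prior on σ², the Normal likelihood is conjugate: posterior is Inv-Gamma(α + n/2, β + Σ(xᵢ−μ)²/2).
Σ(xᵢ−μ)² = (4.79)² + (-0.86)² + (-2.13)² + (-0.73)² + (-0.24)² + (-4.23)² + (-0.06)² + (-0.80)² + (-5.60)² + (-3.43)² + (-1.15)² = 91.7950.
Posterior: Inv-Gamma(4.79 + 11/2, 19.47 + 91.7950/2) = Inv-Gamma(10.29, 65.36750).
E[σ²|data] = β/(α−1) = 65.36750/9.29 = 7.0363.

7.0363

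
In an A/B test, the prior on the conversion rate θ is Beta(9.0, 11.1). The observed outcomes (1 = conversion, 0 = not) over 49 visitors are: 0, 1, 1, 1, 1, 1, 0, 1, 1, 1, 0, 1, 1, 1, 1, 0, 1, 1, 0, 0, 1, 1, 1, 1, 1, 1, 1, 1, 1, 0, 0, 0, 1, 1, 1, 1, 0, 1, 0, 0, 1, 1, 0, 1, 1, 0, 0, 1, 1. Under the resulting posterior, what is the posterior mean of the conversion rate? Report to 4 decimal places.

0.6223

The Beta prior is conjugate to a Binomial/Bernoulli likelihood; the update adds successes to α and failures to β.
Posterior: Beta(α+k, β+n−k) = Beta(9.0+34, 11.1+15) = Beta(43.0, 26.1).
Posterior mean = α/(α+β) = 43.0/69.1 = 0.6223.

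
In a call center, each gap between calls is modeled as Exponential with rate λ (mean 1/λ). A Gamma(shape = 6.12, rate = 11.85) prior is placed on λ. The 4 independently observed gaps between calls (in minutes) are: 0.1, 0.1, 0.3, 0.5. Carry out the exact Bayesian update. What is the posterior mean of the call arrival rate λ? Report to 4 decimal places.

0.7875

With a Gamma(shape α, rate β) prior on the exponential rate λ, the posterior after n observations with total T = Σxᵢ is Gamma(α+n, β+T).
Sum of observations T = 1.0 minutes; n = 4.
Posterior: Gamma(6.12+4, 11.85+1.0) = Gamma(10.12, 12.85).
Posterior mean of λ = α/β = 10.12/12.85 = 0.7875.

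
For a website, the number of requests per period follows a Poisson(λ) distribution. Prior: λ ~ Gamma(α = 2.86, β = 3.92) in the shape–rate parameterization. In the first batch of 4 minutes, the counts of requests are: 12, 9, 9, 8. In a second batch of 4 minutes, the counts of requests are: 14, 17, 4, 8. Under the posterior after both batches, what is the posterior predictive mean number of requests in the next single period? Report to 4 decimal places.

With a Gamma(shape α, rate β) prior, the Poisson likelihood is conjugate: the posterior is Gamma(α + ΣXᵢ, β + n).
Batch 1: sum of counts S = 38 over n = 4 minutes.
After batch 1: Gamma(α+S, β+n) = Gamma(2.86+38, 3.92+4) = Gamma(40.86, 7.92).
Batch 2: sum of counts S = 43 over n = 4 minutes.
After batch 2: Gamma(α+S, β+n) = Gamma(40.86+43, 7.92+4) = Gamma(83.86, 11.92).
The predictive distribution for one future period is NegBinom with mean α/β = 7.0352.

7.0352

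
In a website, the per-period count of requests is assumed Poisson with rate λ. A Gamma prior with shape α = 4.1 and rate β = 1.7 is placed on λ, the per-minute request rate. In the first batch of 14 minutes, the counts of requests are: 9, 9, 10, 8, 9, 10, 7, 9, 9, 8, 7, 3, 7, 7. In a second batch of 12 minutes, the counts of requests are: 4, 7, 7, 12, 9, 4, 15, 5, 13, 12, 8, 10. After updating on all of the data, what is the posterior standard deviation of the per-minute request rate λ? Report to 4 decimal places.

With a Gamma(shape α, rate β) prior, the Poisson likelihood is conjugate: the posterior is Gamma(α + ΣXᵢ, β + n).
Batch 1: sum of counts S = 112 over n = 14 minutes.
After batch 1: Gamma(α+S, β+n) = Gamma(4.1+112, 1.7+14) = Gamma(116.1, 15.7).
Batch 2: sum of counts S = 106 over n = 12 minutes.
After batch 2: Gamma(α+S, β+n) = Gamma(116.1+106, 15.7+12) = Gamma(222.1, 27.7).
SD = √α/β = √222.1/27.7 = 0.5380.

0.5380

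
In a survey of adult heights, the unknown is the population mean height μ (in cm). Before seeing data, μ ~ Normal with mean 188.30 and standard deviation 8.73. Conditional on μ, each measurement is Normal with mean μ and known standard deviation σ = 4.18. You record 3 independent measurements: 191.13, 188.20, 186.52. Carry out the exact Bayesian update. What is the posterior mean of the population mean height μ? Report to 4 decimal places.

188.5942

For Normal data with known variance σ², a Normal(μ₀, σ₀²) prior on μ is conjugate. Posterior precision = 1/σ₀² + n/σ²; posterior mean is the precision-weighted average of μ₀ and x̄.
Σxᵢ = 191.13 + 188.20 + 186.52 = 565.85, so n·x̄ = 565.85.
σ₀² = 8.73² = 76.2129, σ² = 4.18² = 17.4724; σ² + n·σ₀² = 17.4724 + 3·76.2129 = 246.1111.
Posterior mean = (μ₀/σ₀² + n·x̄/σ²)/(1/σ₀² + n/σ²) = (σ²·μ₀ + σ₀²·n·x̄)/(σ² + n·σ₀²) = (17.4724·188.30 + 76.2129·565.85)/246.1111 = 46415.122385/246.1111 = 188.5942.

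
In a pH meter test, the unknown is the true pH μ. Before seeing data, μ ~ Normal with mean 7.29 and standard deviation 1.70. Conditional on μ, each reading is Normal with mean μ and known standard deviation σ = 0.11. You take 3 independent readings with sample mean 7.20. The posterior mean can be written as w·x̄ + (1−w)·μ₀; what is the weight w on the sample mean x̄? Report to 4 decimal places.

0.9986

For Normal data with known variance σ², a Normal(μ₀, σ₀²) prior on μ is conjugate. Posterior precision = 1/σ₀² + n/σ²; posterior mean is the precision-weighted average of μ₀ and x̄.
σ₀² = 1.70² = 2.89, σ² = 0.11² = 0.0121. Prior precision 1/σ₀² = 1/2.89; data precision n/σ² = 3/0.0121.
w = (n/σ²)/(1/σ₀² + n/σ²) = n·σ₀²/(σ² + n·σ₀²) = 3·2.89/(0.0121 + 3·2.89) = 8.67/8.6821 = 0.9986.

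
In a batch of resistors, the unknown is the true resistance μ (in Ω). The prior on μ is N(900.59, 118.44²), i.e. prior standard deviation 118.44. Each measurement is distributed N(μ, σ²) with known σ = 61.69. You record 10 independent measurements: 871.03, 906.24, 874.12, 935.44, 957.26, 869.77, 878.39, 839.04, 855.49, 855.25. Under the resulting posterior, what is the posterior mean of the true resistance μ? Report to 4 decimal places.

For Normal data with known variance σ², a Normal(μ₀, σ₀²) prior on μ is conjugate. Posterior precision = 1/σ₀² + n/σ²; posterior mean is the precision-weighted average of μ₀ and x̄.
Σxᵢ = 871.03 + 906.24 + 874.12 + 935.44 + 957.26 + 869.77 + 878.39 + 839.04 + 855.49 + 855.25 = 8842.03, so n·x̄ = 8842.03.
σ₀² = 118.44² = 14028.0336, σ² = 61.69² = 3805.6561; σ² + n·σ₀² = 3805.6561 + 10·14028.0336 = 144085.9921.
Posterior mean = (μ₀/σ₀² + n·x̄/σ²)/(1/σ₀² + n/σ²) = (σ²·μ₀ + σ₀²·n·x̄)/(σ² + n·σ₀²) = (3805.6561·900.59 + 14028.0336·8842.03)/144085.9921 = 127463629.759307/144085.9921 = 884.6358.

884.6358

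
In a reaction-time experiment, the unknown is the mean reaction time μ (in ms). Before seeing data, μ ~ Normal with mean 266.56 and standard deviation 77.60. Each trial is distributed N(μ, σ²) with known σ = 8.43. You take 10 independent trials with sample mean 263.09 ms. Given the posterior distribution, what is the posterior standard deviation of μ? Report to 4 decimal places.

2.6642

For Normal data with known variance σ², a Normal(μ₀, σ₀²) prior on μ is conjugate. Posterior precision = 1/σ₀² + n/σ²; posterior mean is the precision-weighted average of μ₀ and x̄.
σ₀² = 77.60² = 6021.76, σ² = 8.43² = 71.0649; σ² + n·σ₀² = 71.0649 + 10·6021.76 = 60288.6649.
Posterior precision = 1/σ₀² + n/σ² = 1/6021.76 + 10/71.0649 = (σ² + n·σ₀²)/(σ₀²σ²) = 60288.6649/(6021.76·71.0649); posterior variance σₙ² = σ₀²σ²/(σ² + n·σ₀²) = 6021.76·71.0649/60288.6649 = 7.098113.
Posterior SD = √σₙ² = √(6021.76·71.0649/60288.6649) = 2.6642.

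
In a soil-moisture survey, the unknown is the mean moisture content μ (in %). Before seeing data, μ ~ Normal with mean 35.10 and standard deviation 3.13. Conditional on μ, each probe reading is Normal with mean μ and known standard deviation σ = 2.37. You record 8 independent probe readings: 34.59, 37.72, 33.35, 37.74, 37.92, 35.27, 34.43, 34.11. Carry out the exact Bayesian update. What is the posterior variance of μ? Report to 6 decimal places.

0.655159

For Normal data with known variance σ², a Normal(μ₀, σ₀²) prior on μ is conjugate. Posterior precision = 1/σ₀² + n/σ²; posterior mean is the precision-weighted average of μ₀ and x̄.
σ₀² = 3.13² = 9.7969, σ² = 2.37² = 5.6169; σ² + n·σ₀² = 5.6169 + 8·9.7969 = 83.9921.
Posterior precision = 1/σ₀² + n/σ² = 1/9.7969 + 8/5.6169 = (σ² + n·σ₀²)/(σ₀²σ²) = 83.9921/(9.7969·5.6169); posterior variance σₙ² = σ₀²σ²/(σ² + n·σ₀²) = 9.7969·5.6169/83.9921 = 0.655159.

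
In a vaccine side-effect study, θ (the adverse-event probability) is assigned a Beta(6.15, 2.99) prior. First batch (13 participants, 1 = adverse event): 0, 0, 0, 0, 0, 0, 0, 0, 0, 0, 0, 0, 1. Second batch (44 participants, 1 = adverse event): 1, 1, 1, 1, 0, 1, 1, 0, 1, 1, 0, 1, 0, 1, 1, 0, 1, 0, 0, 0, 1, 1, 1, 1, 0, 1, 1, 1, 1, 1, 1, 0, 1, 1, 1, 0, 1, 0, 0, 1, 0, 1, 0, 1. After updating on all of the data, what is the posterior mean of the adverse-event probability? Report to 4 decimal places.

The Beta prior is conjugate to a Binomial/Bernoulli likelihood; the update adds successes to α and failures to β.
After batch 1: Beta(6.15+1, 2.99+12) = Beta(7.15, 14.99).
After batch 2: Beta(7.15+29, 14.99+15) = Beta(36.15, 29.99).
Posterior mean = α/(α+β) = 36.15/66.14 = 0.5466.

0.5466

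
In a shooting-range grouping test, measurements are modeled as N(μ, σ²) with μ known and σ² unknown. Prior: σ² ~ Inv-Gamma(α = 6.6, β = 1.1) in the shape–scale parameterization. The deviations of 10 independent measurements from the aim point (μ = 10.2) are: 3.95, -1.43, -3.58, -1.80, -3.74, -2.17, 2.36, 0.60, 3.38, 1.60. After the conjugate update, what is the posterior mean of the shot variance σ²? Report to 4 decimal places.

3.5148

With known mean μ and an Inverse-Gamma(α, β) prior on σ², the Normal likelihood is conjugate: posterior is Inv-Gamma(α + n/2, β + Σ(xᵢ−μ)²/2).
Σ(xᵢ−μ)² = (3.95)² + (-1.43)² + (-3.58)² + (-1.80)² + (-3.74)² + (-2.17)² + (2.36)² + (0.60)² + (3.38)² + (1.60)² = 72.3143.
Posterior: Inv-Gamma(6.6 + 10/2, 1.1 + 72.3143/2) = Inv-Gamma(11.60, 37.25715).
E[σ²|data] = β/(α−1) = 37.25715/10.60 = 3.5148.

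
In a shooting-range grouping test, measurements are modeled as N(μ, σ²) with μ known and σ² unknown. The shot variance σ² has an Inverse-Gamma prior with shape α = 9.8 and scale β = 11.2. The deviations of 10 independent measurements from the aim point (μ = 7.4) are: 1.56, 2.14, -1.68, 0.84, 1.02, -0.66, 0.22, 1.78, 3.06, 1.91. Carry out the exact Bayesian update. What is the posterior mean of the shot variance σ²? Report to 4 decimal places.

1.8350

With known mean μ and an Inverse-Gamma(α, β) prior on σ², the Normal likelihood is conjugate: posterior is Inv-Gamma(α + n/2, β + Σ(xᵢ−μ)²/2).
Σ(xᵢ−μ)² = (1.56)² + (2.14)² + (-1.68)² + (0.84)² + (1.02)² + (-0.66)² + (0.22)² + (1.78)² + (3.06)² + (1.91)² = 28.2457.
Posterior: Inv-Gamma(9.8 + 10/2, 11.2 + 28.2457/2) = Inv-Gamma(14.80, 25.32285).
E[σ²|data] = β/(α−1) = 25.32285/13.80 = 1.8350.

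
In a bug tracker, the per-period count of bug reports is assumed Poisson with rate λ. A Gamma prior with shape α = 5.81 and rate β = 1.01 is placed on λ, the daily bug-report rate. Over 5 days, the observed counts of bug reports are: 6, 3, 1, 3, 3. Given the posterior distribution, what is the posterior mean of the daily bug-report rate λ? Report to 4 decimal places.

3.6290

With a Gamma(shape α, rate β) prior, the Poisson likelihood is conjugate: the posterior is Gamma(α + ΣXᵢ, β + n).
Sum of counts S = 16 over n = 5 days.
Posterior: Gamma(α+S, β+n) = Gamma(5.81+16, 1.01+5) = Gamma(21.81, 6.01).
Posterior mean = α/β = 21.81/6.01 = 3.6290.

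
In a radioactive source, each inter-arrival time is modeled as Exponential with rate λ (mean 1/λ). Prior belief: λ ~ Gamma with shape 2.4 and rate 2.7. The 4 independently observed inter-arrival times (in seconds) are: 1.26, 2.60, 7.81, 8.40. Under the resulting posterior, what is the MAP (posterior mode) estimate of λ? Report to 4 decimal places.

With a Gamma(shape α, rate β) prior on the exponential rate λ, the posterior after n observations with total T = Σxᵢ is Gamma(α+n, β+T).
Sum of observations T = 20.07 seconds; n = 4.
Posterior: Gamma(2.4+4, 2.7+20.07) = Gamma(6.4, 22.77).
Mode = (α−1)/β = 0.2372.

0.2372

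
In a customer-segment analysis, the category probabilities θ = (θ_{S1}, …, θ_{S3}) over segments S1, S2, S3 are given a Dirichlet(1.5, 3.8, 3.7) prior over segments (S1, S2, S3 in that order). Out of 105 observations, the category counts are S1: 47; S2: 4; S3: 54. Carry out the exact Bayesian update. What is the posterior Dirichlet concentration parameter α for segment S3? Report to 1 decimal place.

57.7

The Dirichlet prior is conjugate to the Multinomial likelihood: each posterior αⱼ = prior αⱼ + observed count nⱼ.
Posterior concentration: (48.5, 7.8, 57.7), total = 114.0.
α_{S3} = 3.7 + 54 = 57.7.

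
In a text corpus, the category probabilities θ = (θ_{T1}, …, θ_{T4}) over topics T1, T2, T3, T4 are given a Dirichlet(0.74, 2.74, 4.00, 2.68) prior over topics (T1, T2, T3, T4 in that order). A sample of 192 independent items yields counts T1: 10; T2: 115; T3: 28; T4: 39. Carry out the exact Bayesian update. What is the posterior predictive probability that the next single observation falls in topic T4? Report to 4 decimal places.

0.2062

The Dirichlet prior is conjugate to the Multinomial likelihood: each posterior αⱼ = prior αⱼ + observed count nⱼ.
Posterior concentration: (10.74, 117.74, 32.00, 41.68), total = 202.16.
P(next = T4 | data) = α_{T4}/Σα = 0.2062.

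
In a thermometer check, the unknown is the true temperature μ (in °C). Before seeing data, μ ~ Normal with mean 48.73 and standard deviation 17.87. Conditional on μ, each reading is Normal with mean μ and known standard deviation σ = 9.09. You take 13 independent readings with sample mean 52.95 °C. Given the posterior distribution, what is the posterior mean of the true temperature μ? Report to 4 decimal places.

For Normal data with known variance σ², a Normal(μ₀, σ₀²) prior on μ is conjugate. Posterior precision = 1/σ₀² + n/σ²; posterior mean is the precision-weighted average of μ₀ and x̄.
n·x̄ = 13·52.95 = 688.35.
σ₀² = 17.87² = 319.3369, σ² = 9.09² = 82.6281; σ² + n·σ₀² = 82.6281 + 13·319.3369 = 4234.0078.
Posterior mean = (μ₀/σ₀² + n·x̄/σ²)/(1/σ₀² + n/σ²) = (σ²·μ₀ + σ₀²·n·x̄)/(σ² + n·σ₀²) = (82.6281·48.73 + 319.3369·688.35)/4234.0078 = 223842.022428/4234.0078 = 52.8676.

52.8676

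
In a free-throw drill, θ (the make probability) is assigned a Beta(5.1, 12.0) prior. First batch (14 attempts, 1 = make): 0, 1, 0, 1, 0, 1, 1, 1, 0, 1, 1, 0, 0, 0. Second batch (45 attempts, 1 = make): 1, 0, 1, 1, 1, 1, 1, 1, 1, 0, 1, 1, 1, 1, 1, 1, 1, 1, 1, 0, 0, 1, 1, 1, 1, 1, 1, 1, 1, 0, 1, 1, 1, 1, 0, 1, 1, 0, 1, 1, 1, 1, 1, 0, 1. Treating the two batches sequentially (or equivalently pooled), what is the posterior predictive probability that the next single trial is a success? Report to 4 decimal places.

The Beta prior is conjugate to a Binomial/Bernoulli likelihood; the update adds successes to α and failures to β.
After batch 1: Beta(5.1+7, 12.0+7) = Beta(12.1, 19.0).
After batch 2: Beta(12.1+37, 19.0+8) = Beta(49.1, 27.0).
For a single future Bernoulli trial, P(success | data) = α/(α+β) = 0.6452.

0.6452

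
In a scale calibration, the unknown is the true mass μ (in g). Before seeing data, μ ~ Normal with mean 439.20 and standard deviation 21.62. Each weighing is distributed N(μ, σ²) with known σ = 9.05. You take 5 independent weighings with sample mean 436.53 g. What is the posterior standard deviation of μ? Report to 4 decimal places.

3.9782

For Normal data with known variance σ², a Normal(μ₀, σ₀²) prior on μ is conjugate. Posterior precision = 1/σ₀² + n/σ²; posterior mean is the precision-weighted average of μ₀ and x̄.
σ₀² = 21.62² = 467.4244, σ² = 9.05² = 81.9025; σ² + n·σ₀² = 81.9025 + 5·467.4244 = 2419.0245.
Posterior precision = 1/σ₀² + n/σ² = 1/467.4244 + 5/81.9025 = (σ² + n·σ₀²)/(σ₀²σ²) = 2419.0245/(467.4244·81.9025); posterior variance σₙ² = σ₀²σ²/(σ² + n·σ₀²) = 467.4244·81.9025/2419.0245 = 15.825895.
Posterior SD = √σₙ² = √(467.4244·81.9025/2419.0245) = 3.9782.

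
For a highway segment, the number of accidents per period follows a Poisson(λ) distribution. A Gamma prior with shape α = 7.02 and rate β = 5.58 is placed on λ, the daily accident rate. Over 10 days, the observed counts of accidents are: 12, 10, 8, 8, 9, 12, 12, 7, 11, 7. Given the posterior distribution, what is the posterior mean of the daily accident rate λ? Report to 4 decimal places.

6.6123

With a Gamma(shape α, rate β) prior, the Poisson likelihood is conjugate: the posterior is Gamma(α + ΣXᵢ, β + n).
Sum of counts S = 96 over n = 10 days.
Posterior: Gamma(α+S, β+n) = Gamma(7.02+96, 5.58+10) = Gamma(103.02, 15.58).
Posterior mean = α/β = 103.02/15.58 = 6.6123.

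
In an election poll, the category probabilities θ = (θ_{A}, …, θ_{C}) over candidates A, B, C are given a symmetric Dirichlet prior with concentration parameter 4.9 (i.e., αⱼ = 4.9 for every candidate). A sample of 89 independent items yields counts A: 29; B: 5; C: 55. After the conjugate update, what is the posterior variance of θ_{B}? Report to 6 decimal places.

0.000825

The Dirichlet prior is conjugate to the Multinomial likelihood: each posterior αⱼ = prior αⱼ + observed count nⱼ.
Posterior concentration: (33.9, 9.9, 59.9), total = 103.7.
Var[θ_j] = α_j(Σα−α_j)/((Σα)²(Σα+1)) = 9.9·93.8/(103.7²·104.7) = 0.000825.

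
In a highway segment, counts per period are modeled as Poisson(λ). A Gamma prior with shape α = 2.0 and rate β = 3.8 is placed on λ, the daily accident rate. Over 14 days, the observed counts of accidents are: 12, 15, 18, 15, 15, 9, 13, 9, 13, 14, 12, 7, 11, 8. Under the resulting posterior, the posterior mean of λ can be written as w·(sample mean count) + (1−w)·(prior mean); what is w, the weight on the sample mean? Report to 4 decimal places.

With a Gamma(shape α, rate β) prior, the Poisson likelihood is conjugate: the posterior is Gamma(α + ΣXᵢ, β + n).
Posterior mean = (α₀+S)/(β₀+n) = [n/(β₀+n)]·(S/n) + [β₀/(β₀+n)]·(α₀/β₀), so only n and β₀ enter the weight.
Weight on data w = n/(β₀+n) = 14/(3.8+14) = 14/17.8 = 0.7865.

0.7865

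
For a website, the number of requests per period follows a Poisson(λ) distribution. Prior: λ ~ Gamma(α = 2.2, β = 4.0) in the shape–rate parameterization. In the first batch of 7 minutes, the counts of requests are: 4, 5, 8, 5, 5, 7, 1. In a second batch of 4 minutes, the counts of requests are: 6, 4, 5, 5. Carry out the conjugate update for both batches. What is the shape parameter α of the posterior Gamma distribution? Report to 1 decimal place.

57.2

With a Gamma(shape α, rate β) prior, the Poisson likelihood is conjugate: the posterior is Gamma(α + ΣXᵢ, β + n).
Batch 1: sum of counts S = 35 over n = 7 minutes.
After batch 1: Gamma(α+S, β+n) = Gamma(2.2+35, 4.0+7) = Gamma(37.2, 11.0).
Batch 2: sum of counts S = 20 over n = 4 minutes.
After batch 2: Gamma(α+S, β+n) = Gamma(37.2+20, 11.0+4) = Gamma(57.2, 15.0).
Posterior α = 57.2.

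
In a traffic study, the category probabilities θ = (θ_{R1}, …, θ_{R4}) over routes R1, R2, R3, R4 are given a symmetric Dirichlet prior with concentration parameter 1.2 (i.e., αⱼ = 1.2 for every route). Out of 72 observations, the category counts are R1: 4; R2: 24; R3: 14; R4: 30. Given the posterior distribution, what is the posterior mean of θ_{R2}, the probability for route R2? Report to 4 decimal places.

0.3281

The Dirichlet prior is conjugate to the Multinomial likelihood: each posterior αⱼ = prior αⱼ + observed count nⱼ.
Posterior concentration: (5.2, 25.2, 15.2, 31.2), total = 76.8.
E[θ_{R2}|data] = α_{R2}/Σα = 25.2/76.8 = 0.3281.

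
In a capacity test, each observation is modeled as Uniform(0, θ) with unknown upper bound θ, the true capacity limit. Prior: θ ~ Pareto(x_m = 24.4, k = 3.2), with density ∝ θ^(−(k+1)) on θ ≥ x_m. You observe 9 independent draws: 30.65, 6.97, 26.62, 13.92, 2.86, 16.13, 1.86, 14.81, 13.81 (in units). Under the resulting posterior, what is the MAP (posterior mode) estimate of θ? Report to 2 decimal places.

30.65

A Pareto(scale x_m, shape k) prior on the upper bound θ of Uniform(0, θ) is conjugate: posterior is Pareto(max(x_m, max xᵢ), k + n).
Sample maximum = 30.65; prior scale x_m = 24.4 → posterior scale = max = 30.65.
Posterior shape = 3.2 + 9 = 12.2.
The Pareto density is decreasing on [x_m, ∞), so the mode is x_m = 30.65.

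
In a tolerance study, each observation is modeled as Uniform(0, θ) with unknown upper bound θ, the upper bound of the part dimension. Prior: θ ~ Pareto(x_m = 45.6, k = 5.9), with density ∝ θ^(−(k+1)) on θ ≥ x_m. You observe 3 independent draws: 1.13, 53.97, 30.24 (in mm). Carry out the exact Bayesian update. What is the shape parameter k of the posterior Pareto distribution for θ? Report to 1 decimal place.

A Pareto(scale x_m, shape k) prior on the upper bound θ of Uniform(0, θ) is conjugate: posterior is Pareto(max(x_m, max xᵢ), k + n).
Sample maximum = 53.97; prior scale x_m = 45.6 → posterior scale = max = 53.97.
Posterior shape = 5.9 + 3 = 8.9.
Posterior shape k = 8.9.

8.9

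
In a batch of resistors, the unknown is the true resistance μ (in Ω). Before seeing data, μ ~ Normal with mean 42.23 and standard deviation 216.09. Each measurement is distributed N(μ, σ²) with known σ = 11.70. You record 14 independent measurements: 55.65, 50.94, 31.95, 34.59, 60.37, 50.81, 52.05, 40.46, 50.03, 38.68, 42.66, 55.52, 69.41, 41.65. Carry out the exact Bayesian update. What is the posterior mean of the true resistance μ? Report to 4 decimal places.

For Normal data with known variance σ², a Normal(μ₀, σ₀²) prior on μ is conjugate. Posterior precision = 1/σ₀² + n/σ²; posterior mean is the precision-weighted average of μ₀ and x̄.
Σxᵢ = 55.65 + 50.94 + 31.95 + 34.59 + 60.37 + 50.81 + 52.05 + 40.46 + 50.03 + 38.68 + 42.66 + 55.52 + 69.41 + 41.65 = 674.77, so n·x̄ = 674.77.
σ₀² = 216.09² = 46694.8881, σ² = 11.70² = 136.89; σ² + n·σ₀² = 136.89 + 14·46694.8881 = 653865.3234.
Posterior mean = (μ₀/σ₀² + n·x̄/σ²)/(1/σ₀² + n/σ²) = (σ²·μ₀ + σ₀²·n·x̄)/(σ² + n·σ₀²) = (136.89·42.23 + 46694.8881·674.77)/653865.3234 = 31514090.507937/653865.3234 = 48.1966.

48.1966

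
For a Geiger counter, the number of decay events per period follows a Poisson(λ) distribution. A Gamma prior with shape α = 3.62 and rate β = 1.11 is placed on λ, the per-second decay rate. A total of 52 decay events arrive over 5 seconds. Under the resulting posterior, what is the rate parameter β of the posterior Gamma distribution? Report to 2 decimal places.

6.11

With a Gamma(shape α, rate β) prior, the Poisson likelihood is conjugate: the posterior is Gamma(α + ΣXᵢ, β + n).
Posterior: Gamma(α+S, β+n) = Gamma(3.62+52, 1.11+5) = Gamma(55.62, 6.11).
Posterior β = 6.11.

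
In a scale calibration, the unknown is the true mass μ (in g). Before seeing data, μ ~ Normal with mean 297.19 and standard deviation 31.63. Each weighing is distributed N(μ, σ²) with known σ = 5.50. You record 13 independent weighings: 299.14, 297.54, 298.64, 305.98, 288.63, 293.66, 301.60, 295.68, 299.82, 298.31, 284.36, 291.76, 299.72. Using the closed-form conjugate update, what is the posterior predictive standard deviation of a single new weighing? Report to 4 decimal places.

For Normal data with known variance σ², a Normal(μ₀, σ₀²) prior on μ is conjugate. Posterior precision = 1/σ₀² + n/σ²; posterior mean is the precision-weighted average of μ₀ and x̄.
σ₀² = 31.63² = 1000.4569, σ² = 5.50² = 30.25; σ² + n·σ₀² = 30.25 + 13·1000.4569 = 13036.1897.
Posterior precision = 1/σ₀² + n/σ² = 1/1000.4569 + 13/30.25 = (σ² + n·σ₀²)/(σ₀²σ²) = 13036.1897/(1000.4569·30.25); posterior variance σₙ² = σ₀²σ²/(σ² + n·σ₀²) = 1000.4569·30.25/13036.1897 = 2.321524.
Predictive variance for one new observation = σₙ² + σ² = 1000.4569·30.25/13036.1897 + 30.25 = σ²·(σ₀² + 13036.1897)/13036.1897 = 30.25·14036.6466/13036.1897 = 32.571524; SD = √(30.25·14036.6466/13036.1897) = 5.7071.

5.7071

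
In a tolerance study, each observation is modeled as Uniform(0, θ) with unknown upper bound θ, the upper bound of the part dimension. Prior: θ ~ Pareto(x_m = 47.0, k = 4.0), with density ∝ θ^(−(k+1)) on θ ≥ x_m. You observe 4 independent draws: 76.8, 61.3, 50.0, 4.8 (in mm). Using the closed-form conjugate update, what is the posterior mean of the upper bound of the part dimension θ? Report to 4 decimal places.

A Pareto(scale x_m, shape k) prior on the upper bound θ of Uniform(0, θ) is conjugate: posterior is Pareto(max(x_m, max xᵢ), k + n).
Sample maximum = 76.8; prior scale x_m = 47.0 → posterior scale = max = 76.8.
Posterior shape = 4.0 + 4 = 8.0.
E[θ|data] = k·x_m/(k−1) = 8.0·76.8/7.0 = 87.7714.

87.7714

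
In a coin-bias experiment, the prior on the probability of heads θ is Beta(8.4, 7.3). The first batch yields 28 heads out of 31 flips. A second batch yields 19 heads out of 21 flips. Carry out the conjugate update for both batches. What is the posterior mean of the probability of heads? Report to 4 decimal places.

The Beta prior is conjugate to a Binomial/Bernoulli likelihood; the update adds successes to α and failures to β.
After batch 1: Beta(8.4+28, 7.3+3) = Beta(36.4, 10.3).
After batch 2: Beta(36.4+19, 10.3+2) = Beta(55.4, 12.3).
Posterior mean = α/(α+β) = 55.4/67.7 = 0.8183.

0.8183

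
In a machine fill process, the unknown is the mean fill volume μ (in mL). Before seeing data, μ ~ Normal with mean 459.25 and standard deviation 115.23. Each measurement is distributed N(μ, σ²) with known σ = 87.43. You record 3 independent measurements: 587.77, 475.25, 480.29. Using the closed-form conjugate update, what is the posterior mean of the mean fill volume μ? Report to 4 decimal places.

For Normal data with known variance σ², a Normal(μ₀, σ₀²) prior on μ is conjugate. Posterior precision = 1/σ₀² + n/σ²; posterior mean is the precision-weighted average of μ₀ and x̄.
Σxᵢ = 587.77 + 475.25 + 480.29 = 1543.31, so n·x̄ = 1543.31.
σ₀² = 115.23² = 13277.9529, σ² = 87.43² = 7644.0049; σ² + n·σ₀² = 7644.0049 + 3·13277.9529 = 47477.8636.
Posterior mean = (μ₀/σ₀² + n·x̄/σ²)/(1/σ₀² + n/σ²) = (σ²·μ₀ + σ₀²·n·x̄)/(σ² + n·σ₀²) = (7644.0049·459.25 + 13277.9529·1543.31)/47477.8636 = 24002506.740424/47477.8636 = 505.5515.

505.5515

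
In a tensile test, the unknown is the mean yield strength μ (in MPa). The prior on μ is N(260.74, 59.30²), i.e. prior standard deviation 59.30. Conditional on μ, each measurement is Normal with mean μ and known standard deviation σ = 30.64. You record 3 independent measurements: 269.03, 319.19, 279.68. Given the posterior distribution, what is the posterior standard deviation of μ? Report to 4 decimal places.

For Normal data with known variance σ², a Normal(μ₀, σ₀²) prior on μ is conjugate. Posterior precision = 1/σ₀² + n/σ²; posterior mean is the precision-weighted average of μ₀ and x̄.
σ₀² = 59.30² = 3516.49, σ² = 30.64² = 938.8096; σ² + n·σ₀² = 938.8096 + 3·3516.49 = 11488.2796.
Posterior precision = 1/σ₀² + n/σ² = 1/3516.49 + 3/938.8096 = (σ² + n·σ₀²)/(σ₀²σ²) = 11488.2796/(3516.49·938.8096); posterior variance σₙ² = σ₀²σ²/(σ² + n·σ₀²) = 3516.49·938.8096/11488.2796 = 287.363703.
Posterior SD = √σₙ² = √(3516.49·938.8096/11488.2796) = 16.9518.

16.9518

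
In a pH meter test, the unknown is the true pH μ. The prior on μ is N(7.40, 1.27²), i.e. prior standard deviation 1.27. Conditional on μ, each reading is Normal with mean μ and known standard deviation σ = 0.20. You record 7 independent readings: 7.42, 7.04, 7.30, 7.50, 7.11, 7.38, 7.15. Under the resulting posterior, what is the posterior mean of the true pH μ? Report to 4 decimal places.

7.2719

For Normal data with known variance σ², a Normal(μ₀, σ₀²) prior on μ is conjugate. Posterior precision = 1/σ₀² + n/σ²; posterior mean is the precision-weighted average of μ₀ and x̄.
Σxᵢ = 7.42 + 7.04 + 7.30 + 7.50 + 7.11 + 7.38 + 7.15 = 50.9, so n·x̄ = 50.9.
σ₀² = 1.27² = 1.6129, σ² = 0.20² = 0.04; σ² + n·σ₀² = 0.04 + 7·1.6129 = 11.3303.
Posterior mean = (μ₀/σ₀² + n·x̄/σ²)/(1/σ₀² + n/σ²) = (σ²·μ₀ + σ₀²·n·x̄)/(σ² + n·σ₀²) = (0.04·7.40 + 1.6129·50.9)/11.3303 = 82.39261/11.3303 = 7.2719.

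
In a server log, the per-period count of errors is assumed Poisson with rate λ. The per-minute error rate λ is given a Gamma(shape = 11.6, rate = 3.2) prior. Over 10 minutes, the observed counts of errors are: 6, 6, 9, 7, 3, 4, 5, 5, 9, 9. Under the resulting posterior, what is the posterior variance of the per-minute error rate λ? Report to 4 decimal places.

With a Gamma(shape α, rate β) prior, the Poisson likelihood is conjugate: the posterior is Gamma(α + ΣXᵢ, β + n).
Sum of counts S = 63 over n = 10 minutes.
Posterior: Gamma(α+S, β+n) = Gamma(11.6+63, 3.2+10) = Gamma(74.6, 13.2).
Var = α/β² = 74.6/13.2² = 0.4281.

0.4281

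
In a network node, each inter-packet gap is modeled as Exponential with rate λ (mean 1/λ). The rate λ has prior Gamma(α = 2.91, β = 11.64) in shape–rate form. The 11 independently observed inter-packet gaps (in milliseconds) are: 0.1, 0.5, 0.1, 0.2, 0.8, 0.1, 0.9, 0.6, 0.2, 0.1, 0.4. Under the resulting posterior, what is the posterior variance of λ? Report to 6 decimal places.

With a Gamma(shape α, rate β) prior on the exponential rate λ, the posterior after n observations with total T = Σxᵢ is Gamma(α+n, β+T).
Sum of observations T = 4.0 milliseconds; n = 11.
Posterior: Gamma(2.91+11, 11.64+4.0) = Gamma(13.91, 15.64).
Var = α/β² = 0.056866.

0.056866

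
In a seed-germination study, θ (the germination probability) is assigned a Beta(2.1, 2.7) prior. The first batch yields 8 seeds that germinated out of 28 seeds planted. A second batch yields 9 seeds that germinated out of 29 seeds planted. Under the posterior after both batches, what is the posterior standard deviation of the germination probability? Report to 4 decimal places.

The Beta prior is conjugate to a Binomial/Bernoulli likelihood; the update adds successes to α and failures to β.
After batch 1: Beta(2.1+8, 2.7+20) = Beta(10.1, 22.7).
After batch 2: Beta(10.1+9, 22.7+20) = Beta(19.1, 42.7).
Var = αβ/((α+β)²(α+β+1)) = 19.1·42.7/(61.8²·62.8) = 0.00340036; SD = √0.00340036 = 0.0583.

0.0583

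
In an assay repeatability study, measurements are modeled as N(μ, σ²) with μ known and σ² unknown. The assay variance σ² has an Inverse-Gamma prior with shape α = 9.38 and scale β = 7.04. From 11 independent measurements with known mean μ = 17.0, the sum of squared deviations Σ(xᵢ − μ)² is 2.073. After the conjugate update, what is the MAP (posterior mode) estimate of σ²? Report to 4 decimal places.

With known mean μ and an Inverse-Gamma(α, β) prior on σ², the Normal likelihood is conjugate: posterior is Inv-Gamma(α + n/2, β + Σ(xᵢ−μ)²/2).
Posterior: Inv-Gamma(9.38 + 11/2, 7.04 + 2.073/2) = Inv-Gamma(14.88, 8.0765).
Mode = β/(α+1) = 8.0765/15.88 = 0.5086.

0.5086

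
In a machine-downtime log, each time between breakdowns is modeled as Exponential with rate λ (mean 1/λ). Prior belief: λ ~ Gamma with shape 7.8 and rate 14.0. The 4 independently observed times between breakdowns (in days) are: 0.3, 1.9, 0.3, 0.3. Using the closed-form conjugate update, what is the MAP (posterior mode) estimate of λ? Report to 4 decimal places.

With a Gamma(shape α, rate β) prior on the exponential rate λ, the posterior after n observations with total T = Σxᵢ is Gamma(α+n, β+T).
Sum of observations T = 2.8 days; n = 4.
Posterior: Gamma(7.8+4, 14.0+2.8) = Gamma(11.8, 16.8).
Mode = (α−1)/β = 0.6429.

0.6429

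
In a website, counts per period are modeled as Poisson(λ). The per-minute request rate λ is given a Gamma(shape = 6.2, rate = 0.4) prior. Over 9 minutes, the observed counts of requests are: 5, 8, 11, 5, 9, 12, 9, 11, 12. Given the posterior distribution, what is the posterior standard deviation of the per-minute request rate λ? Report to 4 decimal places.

With a Gamma(shape α, rate β) prior, the Poisson likelihood is conjugate: the posterior is Gamma(α + ΣXᵢ, β + n).
Sum of counts S = 82 over n = 9 minutes.
Posterior: Gamma(α+S, β+n) = Gamma(6.2+82, 0.4+9) = Gamma(88.2, 9.4).
SD = √α/β = √88.2/9.4 = 0.9991.

0.9991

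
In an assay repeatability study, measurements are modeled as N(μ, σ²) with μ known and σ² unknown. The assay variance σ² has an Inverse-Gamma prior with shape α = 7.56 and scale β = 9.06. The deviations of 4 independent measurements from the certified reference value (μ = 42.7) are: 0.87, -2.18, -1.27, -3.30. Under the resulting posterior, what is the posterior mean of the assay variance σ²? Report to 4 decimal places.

With known mean μ and an Inverse-Gamma(α, β) prior on σ², the Normal likelihood is conjugate: posterior is Inv-Gamma(α + n/2, β + Σ(xᵢ−μ)²/2).
Σ(xᵢ−μ)² = (0.87)² + (-2.18)² + (-1.27)² + (-3.30)² = 18.0122.
Posterior: Inv-Gamma(7.56 + 4/2, 9.06 + 18.0122/2) = Inv-Gamma(9.56, 18.06610).
E[σ²|data] = β/(α−1) = 18.06610/8.56 = 2.1105.

2.1105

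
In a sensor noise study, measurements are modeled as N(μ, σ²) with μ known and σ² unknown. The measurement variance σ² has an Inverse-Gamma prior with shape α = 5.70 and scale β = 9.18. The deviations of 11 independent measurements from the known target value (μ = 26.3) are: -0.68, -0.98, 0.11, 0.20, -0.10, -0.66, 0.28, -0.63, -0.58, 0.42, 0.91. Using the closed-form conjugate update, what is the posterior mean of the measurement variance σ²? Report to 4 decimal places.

With known mean μ and an Inverse-Gamma(α, β) prior on σ², the Normal likelihood is conjugate: posterior is Inv-Gamma(α + n/2, β + Σ(xᵢ−μ)²/2).
Σ(xᵢ−μ)² = (-0.68)² + (-0.98)² + (0.11)² + (0.20)² + (-0.10)² + (-0.66)² + (0.28)² + (-0.63)² + (-0.58)² + (0.42)² + (0.91)² = 3.7367.
Posterior: Inv-Gamma(5.70 + 11/2, 9.18 + 3.7367/2) = Inv-Gamma(11.20, 11.04835).
E[σ²|data] = β/(α−1) = 11.04835/10.20 = 1.0832.

1.0832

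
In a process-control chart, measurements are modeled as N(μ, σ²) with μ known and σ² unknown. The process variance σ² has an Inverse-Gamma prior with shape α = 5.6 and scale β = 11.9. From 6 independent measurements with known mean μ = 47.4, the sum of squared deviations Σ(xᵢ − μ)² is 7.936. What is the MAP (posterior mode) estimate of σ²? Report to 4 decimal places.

1.6529

With known mean μ and an Inverse-Gamma(α, β) prior on σ², the Normal likelihood is conjugate: posterior is Inv-Gamma(α + n/2, β + Σ(xᵢ−μ)²/2).
Posterior: Inv-Gamma(5.6 + 6/2, 11.9 + 7.936/2) = Inv-Gamma(8.60, 15.8680).
Mode = β/(α+1) = 15.8680/9.60 = 1.6529.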